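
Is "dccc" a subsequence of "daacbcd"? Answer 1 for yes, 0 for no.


Check if "dccc" is a subsequence of "daacbcd"
Greedy scan:
  Position 0 ('d'): matches sub[0] = 'd'
  Position 1 ('a'): no match needed
  Position 2 ('a'): no match needed
  Position 3 ('c'): matches sub[1] = 'c'
  Position 4 ('b'): no match needed
  Position 5 ('c'): matches sub[2] = 'c'
  Position 6 ('d'): no match needed
Only matched 3/4 characters => not a subsequence

0


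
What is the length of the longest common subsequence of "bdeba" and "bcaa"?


LCS of "bdeba" and "bcaa"
DP table:
           b    c    a    a
      0    0    0    0    0
  b   0    1    1    1    1
  d   0    1    1    1    1
  e   0    1    1    1    1
  b   0    1    1    1    1
  a   0    1    1    2    2
LCS length = dp[5][4] = 2

2


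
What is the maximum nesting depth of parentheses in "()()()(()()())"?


Input: "()()()(()()())"
Tracking depth:
  Position 0 '(': depth becomes 1
  Position 1 ')': depth becomes 0
  Position 2 '(': depth becomes 1
  Position 3 ')': depth becomes 0
  Position 4 '(': depth becomes 1
  Position 5 ')': depth becomes 0
  Position 6 '(': depth becomes 1
  Position 7 '(': depth becomes 2
  Position 8 ')': depth becomes 1
  Position 9 '(': depth becomes 2
  Position 10 ')': depth becomes 1
  Position 11 '(': depth becomes 2
  Position 12 ')': depth becomes 1
  Position 13 ')': depth becomes 0
Maximum depth reached: 2

2


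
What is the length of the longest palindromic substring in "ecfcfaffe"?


Input: "ecfcfaffe"
Checking substrings for palindromes:
  [1:4] "cfc" (len 3) => palindrome
  [2:5] "fcf" (len 3) => palindrome
  [4:7] "faf" (len 3) => palindrome
  [6:8] "ff" (len 2) => palindrome
Longest palindromic substring: "cfc" with length 3

3


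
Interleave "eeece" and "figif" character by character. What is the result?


Interleaving "eeece" and "figif":
  Position 0: 'e' from first, 'f' from second => "ef"
  Position 1: 'e' from first, 'i' from second => "ei"
  Position 2: 'e' from first, 'g' from second => "eg"
  Position 3: 'c' from first, 'i' from second => "ci"
  Position 4: 'e' from first, 'f' from second => "ef"
Result: efeiegcief

efeiegcief


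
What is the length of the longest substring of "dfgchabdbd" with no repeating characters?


Input: "dfgchabdbd"
Sliding window (track last position of each char):
  Position 0 ('d'): window [0,0] length 1 -- new best
  Position 1 ('f'): window [0,1] length 2 -- new best
  Position 2 ('g'): window [0,2] length 3 -- new best
  Position 3 ('c'): window [0,3] length 4 -- new best
  Position 4 ('h'): window [0,4] length 5 -- new best
  Position 5 ('a'): window [0,5] length 6 -- new best
  Position 6 ('b'): window [0,6] length 7 -- new best
  Position 7 ('d'): repeat (last at 0), move window start to 1
  Position 7 ('d'): window [1,7] length 7
  Position 8 ('b'): repeat (last at 6), move window start to 7
  Position 8 ('b'): window [7,8] length 2
  Position 9 ('d'): repeat (last at 7), move window start to 8
  Position 9 ('d'): window [8,9] length 2
Longest substring with no repeats: "dfgchab" with length 7

7


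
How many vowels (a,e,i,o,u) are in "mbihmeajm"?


Input: mbihmeajm
Checking each character:
  'm' at position 0: consonant
  'b' at position 1: consonant
  'i' at position 2: vowel (running total: 1)
  'h' at position 3: consonant
  'm' at position 4: consonant
  'e' at position 5: vowel (running total: 2)
  'a' at position 6: vowel (running total: 3)
  'j' at position 7: consonant
  'm' at position 8: consonant
Total vowels: 3

3


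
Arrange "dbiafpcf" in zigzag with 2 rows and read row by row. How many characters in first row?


Zigzag "dbiafpcf" into 2 rows:
Placing characters:
  'd' => row 0
  'b' => row 1
  'i' => row 0
  'a' => row 1
  'f' => row 0
  'p' => row 1
  'c' => row 0
  'f' => row 1
Rows:
  Row 0: "difc"
  Row 1: "bapf"
First row length: 4

4


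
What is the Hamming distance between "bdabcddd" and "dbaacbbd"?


Comparing "bdabcddd" and "dbaacbbd" position by position:
  Position 0: 'b' vs 'd' => differ
  Position 1: 'd' vs 'b' => differ
  Position 2: 'a' vs 'a' => same
  Position 3: 'b' vs 'a' => differ
  Position 4: 'c' vs 'c' => same
  Position 5: 'd' vs 'b' => differ
  Position 6: 'd' vs 'b' => differ
  Position 7: 'd' vs 'd' => same
Total differences (Hamming distance): 5

5


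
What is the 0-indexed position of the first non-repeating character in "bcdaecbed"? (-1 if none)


Input: bcdaecbed
Character frequencies:
  'a': 1
  'b': 2
  'c': 2
  'd': 2
  'e': 2
Scanning left to right for freq == 1:
  Position 0 ('b'): freq=2, skip
  Position 1 ('c'): freq=2, skip
  Position 2 ('d'): freq=2, skip
  Position 3 ('a'): unique! => answer = 3

3


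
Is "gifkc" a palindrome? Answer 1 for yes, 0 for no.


Input: gifkc
Reversed: ckfig
  Compare pos 0 ('g') with pos 4 ('c'): MISMATCH
  Compare pos 1 ('i') with pos 3 ('k'): MISMATCH
Result: not a palindrome

0


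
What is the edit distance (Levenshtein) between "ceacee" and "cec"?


Computing edit distance: "ceacee" -> "cec"
DP table:
           c    e    c
      0    1    2    3
  c   1    0    1    2
  e   2    1    0    1
  a   3    2    1    1
  c   4    3    2    1
  e   5    4    3    2
  e   6    5    4    3
Edit distance = dp[6][3] = 3

3


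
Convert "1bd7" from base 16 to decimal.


Input: "1bd7" in base 16
Positional expansion:
  Digit '1' (value 1) x 16^3 = 4096
  Digit 'b' (value 11) x 16^2 = 2816
  Digit 'd' (value 13) x 16^1 = 208
  Digit '7' (value 7) x 16^0 = 7
Sum = 7127

7127


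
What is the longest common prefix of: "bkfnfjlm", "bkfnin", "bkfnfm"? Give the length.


Words: bkfnfjlm, bkfnin, bkfnfm
  Position 0: all 'b' => match
  Position 1: all 'k' => match
  Position 2: all 'f' => match
  Position 3: all 'n' => match
  Position 4: ('f', 'i', 'f') => mismatch, stop
LCP = "bkfn" (length 4)

4


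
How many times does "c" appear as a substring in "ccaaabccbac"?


Searching for "c" in "ccaaabccbac"
Scanning each position:
  Position 0: "c" => MATCH
  Position 1: "c" => MATCH
  Position 2: "a" => no
  Position 3: "a" => no
  Position 4: "a" => no
  Position 5: "b" => no
  Position 6: "c" => MATCH
  Position 7: "c" => MATCH
  Position 8: "b" => no
  Position 9: "a" => no
  Position 10: "c" => MATCH
Total occurrences: 5

5


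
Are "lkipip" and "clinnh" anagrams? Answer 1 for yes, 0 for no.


Strings: "lkipip", "clinnh"
Sorted first:  iiklpp
Sorted second: chilnn
Differ at position 0: 'i' vs 'c' => not anagrams

0


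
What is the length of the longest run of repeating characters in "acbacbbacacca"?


Input: "acbacbbacacca"
Scanning for longest run:
  Position 1 ('c'): new char, reset run to 1
  Position 2 ('b'): new char, reset run to 1
  Position 3 ('a'): new char, reset run to 1
  Position 4 ('c'): new char, reset run to 1
  Position 5 ('b'): new char, reset run to 1
  Position 6 ('b'): continues run of 'b', length=2
  Position 7 ('a'): new char, reset run to 1
  Position 8 ('c'): new char, reset run to 1
  Position 9 ('a'): new char, reset run to 1
  Position 10 ('c'): new char, reset run to 1
  Position 11 ('c'): continues run of 'c', length=2
  Position 12 ('a'): new char, reset run to 1
Longest run: 'b' with length 2

2


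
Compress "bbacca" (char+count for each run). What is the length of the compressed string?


Input: bbacca
Runs:
  'b' x 2 => "b2"
  'a' x 1 => "a1"
  'c' x 2 => "c2"
  'a' x 1 => "a1"
Compressed: "b2a1c2a1"
Compressed length: 8

8


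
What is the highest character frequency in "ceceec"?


Input: ceceec
Character counts:
  'c': 3
  'e': 3
Maximum frequency: 3

3


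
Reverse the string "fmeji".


Input: fmeji
Reading characters right to left:
  Position 4: 'i'
  Position 3: 'j'
  Position 2: 'e'
  Position 1: 'm'
  Position 0: 'f'
Reversed: ijemf

ijemf


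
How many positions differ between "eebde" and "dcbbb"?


Comparing "eebde" and "dcbbb" position by position:
  Position 0: 'e' vs 'd' => DIFFER
  Position 1: 'e' vs 'c' => DIFFER
  Position 2: 'b' vs 'b' => same
  Position 3: 'd' vs 'b' => DIFFER
  Position 4: 'e' vs 'b' => DIFFER
Positions that differ: 4

4


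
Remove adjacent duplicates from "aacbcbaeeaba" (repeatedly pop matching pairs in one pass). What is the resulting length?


Input: aacbcbaeeaba
Stack-based adjacent duplicate removal:
  Read 'a': push. Stack: a
  Read 'a': matches stack top 'a' => pop. Stack: (empty)
  Read 'c': push. Stack: c
  Read 'b': push. Stack: cb
  Read 'c': push. Stack: cbc
  Read 'b': push. Stack: cbcb
  Read 'a': push. Stack: cbcba
  Read 'e': push. Stack: cbcbae
  Read 'e': matches stack top 'e' => pop. Stack: cbcba
  Read 'a': matches stack top 'a' => pop. Stack: cbcb
  Read 'b': matches stack top 'b' => pop. Stack: cbc
  Read 'a': push. Stack: cbca
Final stack: "cbca" (length 4)

4


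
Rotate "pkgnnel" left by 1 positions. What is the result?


Input: "pkgnnel", rotate left by 1
First 1 characters: "p"
Remaining characters: "kgnnel"
Concatenate remaining + first: "kgnnel" + "p" = "kgnnelp"

kgnnelp


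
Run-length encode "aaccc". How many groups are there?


Input: aaccc
Scanning for consecutive runs:
  Group 1: 'a' x 2 (positions 0-1)
  Group 2: 'c' x 3 (positions 2-4)
Total groups: 2

2


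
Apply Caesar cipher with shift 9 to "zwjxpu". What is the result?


Caesar cipher: shift "zwjxpu" by 9
  'z' (pos 25) + 9 = pos 8 = 'i'
  'w' (pos 22) + 9 = pos 5 = 'f'
  'j' (pos 9) + 9 = pos 18 = 's'
  'x' (pos 23) + 9 = pos 6 = 'g'
  'p' (pos 15) + 9 = pos 24 = 'y'
  'u' (pos 20) + 9 = pos 3 = 'd'
Result: ifsgyd

ifsgyd


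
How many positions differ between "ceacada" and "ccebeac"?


Comparing "ceacada" and "ccebeac" position by position:
  Position 0: 'c' vs 'c' => same
  Position 1: 'e' vs 'c' => DIFFER
  Position 2: 'a' vs 'e' => DIFFER
  Position 3: 'c' vs 'b' => DIFFER
  Position 4: 'a' vs 'e' => DIFFER
  Position 5: 'd' vs 'a' => DIFFER
  Position 6: 'a' vs 'c' => DIFFER
Positions that differ: 6

6


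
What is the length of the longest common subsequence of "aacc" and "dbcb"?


LCS of "aacc" and "dbcb"
DP table:
           d    b    c    b
      0    0    0    0    0
  a   0    0    0    0    0
  a   0    0    0    0    0
  c   0    0    0    1    1
  c   0    0    0    1    1
LCS length = dp[4][4] = 1

1


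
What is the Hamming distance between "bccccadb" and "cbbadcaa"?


Comparing "bccccadb" and "cbbadcaa" position by position:
  Position 0: 'b' vs 'c' => differ
  Position 1: 'c' vs 'b' => differ
  Position 2: 'c' vs 'b' => differ
  Position 3: 'c' vs 'a' => differ
  Position 4: 'c' vs 'd' => differ
  Position 5: 'a' vs 'c' => differ
  Position 6: 'd' vs 'a' => differ
  Position 7: 'b' vs 'a' => differ
Total differences (Hamming distance): 8

8


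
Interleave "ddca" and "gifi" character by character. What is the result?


Interleaving "ddca" and "gifi":
  Position 0: 'd' from first, 'g' from second => "dg"
  Position 1: 'd' from first, 'i' from second => "di"
  Position 2: 'c' from first, 'f' from second => "cf"
  Position 3: 'a' from first, 'i' from second => "ai"
Result: dgdicfai

dgdicfai


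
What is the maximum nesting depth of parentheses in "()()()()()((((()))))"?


Input: "()()()()()((((()))))"
Tracking depth:
  Position 0 '(': depth becomes 1
  Position 1 ')': depth becomes 0
  Position 2 '(': depth becomes 1
  Position 3 ')': depth becomes 0
  Position 4 '(': depth becomes 1
  Position 5 ')': depth becomes 0
  Position 6 '(': depth becomes 1
  Position 7 ')': depth becomes 0
  Position 8 '(': depth becomes 1
  Position 9 ')': depth becomes 0
  Position 10 '(': depth becomes 1
  Position 11 '(': depth becomes 2
  Position 12 '(': depth becomes 3
  Position 13 '(': depth becomes 4
  Position 14 '(': depth becomes 5
  Position 15 ')': depth becomes 4
  Position 16 ')': depth becomes 3
  Position 17 ')': depth becomes 2
  Position 18 ')': depth becomes 1
  Position 19 ')': depth becomes 0
Maximum depth reached: 5

5


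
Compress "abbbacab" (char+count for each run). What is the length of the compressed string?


Input: abbbacab
Runs:
  'a' x 1 => "a1"
  'b' x 3 => "b3"
  'a' x 1 => "a1"
  'c' x 1 => "c1"
  'a' x 1 => "a1"
  'b' x 1 => "b1"
Compressed: "a1b3a1c1a1b1"
Compressed length: 12

12


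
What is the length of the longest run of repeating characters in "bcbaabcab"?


Input: "bcbaabcab"
Scanning for longest run:
  Position 1 ('c'): new char, reset run to 1
  Position 2 ('b'): new char, reset run to 1
  Position 3 ('a'): new char, reset run to 1
  Position 4 ('a'): continues run of 'a', length=2
  Position 5 ('b'): new char, reset run to 1
  Position 6 ('c'): new char, reset run to 1
  Position 7 ('a'): new char, reset run to 1
  Position 8 ('b'): new char, reset run to 1
Longest run: 'a' with length 2

2


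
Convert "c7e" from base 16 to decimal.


Input: "c7e" in base 16
Positional expansion:
  Digit 'c' (value 12) x 16^2 = 3072
  Digit '7' (value 7) x 16^1 = 112
  Digit 'e' (value 14) x 16^0 = 14
Sum = 3198

3198


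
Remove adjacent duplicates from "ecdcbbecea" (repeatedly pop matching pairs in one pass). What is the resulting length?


Input: ecdcbbecea
Stack-based adjacent duplicate removal:
  Read 'e': push. Stack: e
  Read 'c': push. Stack: ec
  Read 'd': push. Stack: ecd
  Read 'c': push. Stack: ecdc
  Read 'b': push. Stack: ecdcb
  Read 'b': matches stack top 'b' => pop. Stack: ecdc
  Read 'e': push. Stack: ecdce
  Read 'c': push. Stack: ecdcec
  Read 'e': push. Stack: ecdcece
  Read 'a': push. Stack: ecdcecea
Final stack: "ecdcecea" (length 8)

8


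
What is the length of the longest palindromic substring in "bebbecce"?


Input: "bebbecce"
Checking substrings for palindromes:
  [1:5] "ebbe" (len 4) => palindrome
  [4:8] "ecce" (len 4) => palindrome
  [0:3] "beb" (len 3) => palindrome
  [2:4] "bb" (len 2) => palindrome
  [5:7] "cc" (len 2) => palindrome
Longest palindromic substring: "ebbe" with length 4

4


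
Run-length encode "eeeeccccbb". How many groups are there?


Input: eeeeccccbb
Scanning for consecutive runs:
  Group 1: 'e' x 4 (positions 0-3)
  Group 2: 'c' x 4 (positions 4-7)
  Group 3: 'b' x 2 (positions 8-9)
Total groups: 3

3


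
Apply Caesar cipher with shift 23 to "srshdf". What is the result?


Caesar cipher: shift "srshdf" by 23
  's' (pos 18) + 23 = pos 15 = 'p'
  'r' (pos 17) + 23 = pos 14 = 'o'
  's' (pos 18) + 23 = pos 15 = 'p'
  'h' (pos 7) + 23 = pos 4 = 'e'
  'd' (pos 3) + 23 = pos 0 = 'a'
  'f' (pos 5) + 23 = pos 2 = 'c'
Result: popeac

popeac


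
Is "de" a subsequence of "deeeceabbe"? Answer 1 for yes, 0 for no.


Check if "de" is a subsequence of "deeeceabbe"
Greedy scan:
  Position 0 ('d'): matches sub[0] = 'd'
  Position 1 ('e'): matches sub[1] = 'e'
  Position 2 ('e'): no match needed
  Position 3 ('e'): no match needed
  Position 4 ('c'): no match needed
  Position 5 ('e'): no match needed
  Position 6 ('a'): no match needed
  Position 7 ('b'): no match needed
  Position 8 ('b'): no match needed
  Position 9 ('e'): no match needed
All 2 characters matched => is a subsequence

1


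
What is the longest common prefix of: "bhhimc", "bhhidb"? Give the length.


Words: bhhimc, bhhidb
  Position 0: all 'b' => match
  Position 1: all 'h' => match
  Position 2: all 'h' => match
  Position 3: all 'i' => match
  Position 4: ('m', 'd') => mismatch, stop
LCP = "bhhi" (length 4)

4


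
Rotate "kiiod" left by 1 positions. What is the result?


Input: "kiiod", rotate left by 1
First 1 characters: "k"
Remaining characters: "iiod"
Concatenate remaining + first: "iiod" + "k" = "iiodk"

iiodk


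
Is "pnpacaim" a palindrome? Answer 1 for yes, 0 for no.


Input: pnpacaim
Reversed: miacapnp
  Compare pos 0 ('p') with pos 7 ('m'): MISMATCH
  Compare pos 1 ('n') with pos 6 ('i'): MISMATCH
  Compare pos 2 ('p') with pos 5 ('a'): MISMATCH
  Compare pos 3 ('a') with pos 4 ('c'): MISMATCH
Result: not a palindrome

0


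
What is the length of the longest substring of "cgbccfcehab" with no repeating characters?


Input: "cgbccfcehab"
Sliding window (track last position of each char):
  Position 0 ('c'): window [0,0] length 1 -- new best
  Position 1 ('g'): window [0,1] length 2 -- new best
  Position 2 ('b'): window [0,2] length 3 -- new best
  Position 3 ('c'): repeat (last at 0), move window start to 1
  Position 3 ('c'): window [1,3] length 3
  Position 4 ('c'): repeat (last at 3), move window start to 4
  Position 4 ('c'): window [4,4] length 1
  Position 5 ('f'): window [4,5] length 2
  Position 6 ('c'): repeat (last at 4), move window start to 5
  Position 6 ('c'): window [5,6] length 2
  Position 7 ('e'): window [5,7] length 3
  Position 8 ('h'): window [5,8] length 4 -- new best
  Position 9 ('a'): window [5,9] length 5 -- new best
  Position 10 ('b'): window [5,10] length 6 -- new best
Longest substring with no repeats: "fcehab" with length 6

6


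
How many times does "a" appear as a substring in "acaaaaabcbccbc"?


Searching for "a" in "acaaaaabcbccbc"
Scanning each position:
  Position 0: "a" => MATCH
  Position 1: "c" => no
  Position 2: "a" => MATCH
  Position 3: "a" => MATCH
  Position 4: "a" => MATCH
  Position 5: "a" => MATCH
  Position 6: "a" => MATCH
  Position 7: "b" => no
  Position 8: "c" => no
  Position 9: "b" => no
  Position 10: "c" => no
  Position 11: "c" => no
  Position 12: "b" => no
  Position 13: "c" => no
Total occurrences: 6

6


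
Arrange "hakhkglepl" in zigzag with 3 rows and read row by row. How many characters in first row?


Zigzag "hakhkglepl" into 3 rows:
Placing characters:
  'h' => row 0
  'a' => row 1
  'k' => row 2
  'h' => row 1
  'k' => row 0
  'g' => row 1
  'l' => row 2
  'e' => row 1
  'p' => row 0
  'l' => row 1
Rows:
  Row 0: "hkp"
  Row 1: "ahgel"
  Row 2: "kl"
First row length: 3

3


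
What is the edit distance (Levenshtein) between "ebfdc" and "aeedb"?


Computing edit distance: "ebfdc" -> "aeedb"
DP table:
           a    e    e    d    b
      0    1    2    3    4    5
  e   1    1    1    2    3    4
  b   2    2    2    2    3    3
  f   3    3    3    3    3    4
  d   4    4    4    4    3    4
  c   5    5    5    5    4    4
Edit distance = dp[5][5] = 4

4


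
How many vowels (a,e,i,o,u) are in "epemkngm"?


Input: epemkngm
Checking each character:
  'e' at position 0: vowel (running total: 1)
  'p' at position 1: consonant
  'e' at position 2: vowel (running total: 2)
  'm' at position 3: consonant
  'k' at position 4: consonant
  'n' at position 5: consonant
  'g' at position 6: consonant
  'm' at position 7: consonant
Total vowels: 2

2


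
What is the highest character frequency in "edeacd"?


Input: edeacd
Character counts:
  'a': 1
  'c': 1
  'd': 2
  'e': 2
Maximum frequency: 2

2


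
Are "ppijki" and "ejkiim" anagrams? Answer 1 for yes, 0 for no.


Strings: "ppijki", "ejkiim"
Sorted first:  iijkpp
Sorted second: eiijkm
Differ at position 0: 'i' vs 'e' => not anagrams

0


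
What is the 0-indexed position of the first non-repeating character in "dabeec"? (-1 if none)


Input: dabeec
Character frequencies:
  'a': 1
  'b': 1
  'c': 1
  'd': 1
  'e': 2
Scanning left to right for freq == 1:
  Position 0 ('d'): unique! => answer = 0

0


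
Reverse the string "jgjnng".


Input: jgjnng
Reading characters right to left:
  Position 5: 'g'
  Position 4: 'n'
  Position 3: 'n'
  Position 2: 'j'
  Position 1: 'g'
  Position 0: 'j'
Reversed: gnnjgj

gnnjgj


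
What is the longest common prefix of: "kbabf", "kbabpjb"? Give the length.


Words: kbabf, kbabpjb
  Position 0: all 'k' => match
  Position 1: all 'b' => match
  Position 2: all 'a' => match
  Position 3: all 'b' => match
  Position 4: ('f', 'p') => mismatch, stop
LCP = "kbab" (length 4)

4


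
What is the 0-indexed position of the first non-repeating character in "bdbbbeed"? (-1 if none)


Input: bdbbbeed
Character frequencies:
  'b': 4
  'd': 2
  'e': 2
Scanning left to right for freq == 1:
  Position 0 ('b'): freq=4, skip
  Position 1 ('d'): freq=2, skip
  Position 2 ('b'): freq=4, skip
  Position 3 ('b'): freq=4, skip
  Position 4 ('b'): freq=4, skip
  Position 5 ('e'): freq=2, skip
  Position 6 ('e'): freq=2, skip
  Position 7 ('d'): freq=2, skip
  No unique character found => answer = -1

-1


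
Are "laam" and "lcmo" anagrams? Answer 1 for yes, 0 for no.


Strings: "laam", "lcmo"
Sorted first:  aalm
Sorted second: clmo
Differ at position 0: 'a' vs 'c' => not anagrams

0


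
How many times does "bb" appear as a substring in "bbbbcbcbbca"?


Searching for "bb" in "bbbbcbcbbca"
Scanning each position:
  Position 0: "bb" => MATCH
  Position 1: "bb" => MATCH
  Position 2: "bb" => MATCH
  Position 3: "bc" => no
  Position 4: "cb" => no
  Position 5: "bc" => no
  Position 6: "cb" => no
  Position 7: "bb" => MATCH
  Position 8: "bc" => no
  Position 9: "ca" => no
Total occurrences: 4

4


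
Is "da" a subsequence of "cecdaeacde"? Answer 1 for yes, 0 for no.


Check if "da" is a subsequence of "cecdaeacde"
Greedy scan:
  Position 0 ('c'): no match needed
  Position 1 ('e'): no match needed
  Position 2 ('c'): no match needed
  Position 3 ('d'): matches sub[0] = 'd'
  Position 4 ('a'): matches sub[1] = 'a'
  Position 5 ('e'): no match needed
  Position 6 ('a'): no match needed
  Position 7 ('c'): no match needed
  Position 8 ('d'): no match needed
  Position 9 ('e'): no match needed
All 2 characters matched => is a subsequence

1


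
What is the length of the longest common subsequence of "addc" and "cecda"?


LCS of "addc" and "cecda"
DP table:
           c    e    c    d    a
      0    0    0    0    0    0
  a   0    0    0    0    0    1
  d   0    0    0    0    1    1
  d   0    0    0    0    1    1
  c   0    1    1    1    1    1
LCS length = dp[4][5] = 1

1


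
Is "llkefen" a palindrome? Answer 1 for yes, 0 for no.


Input: llkefen
Reversed: nefekll
  Compare pos 0 ('l') with pos 6 ('n'): MISMATCH
  Compare pos 1 ('l') with pos 5 ('e'): MISMATCH
  Compare pos 2 ('k') with pos 4 ('f'): MISMATCH
Result: not a palindrome

0


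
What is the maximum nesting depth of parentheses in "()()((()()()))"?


Input: "()()((()()()))"
Tracking depth:
  Position 0 '(': depth becomes 1
  Position 1 ')': depth becomes 0
  Position 2 '(': depth becomes 1
  Position 3 ')': depth becomes 0
  Position 4 '(': depth becomes 1
  Position 5 '(': depth becomes 2
  Position 6 '(': depth becomes 3
  Position 7 ')': depth becomes 2
  Position 8 '(': depth becomes 3
  Position 9 ')': depth becomes 2
  Position 10 '(': depth becomes 3
  Position 11 ')': depth becomes 2
  Position 12 ')': depth becomes 1
  Position 13 ')': depth becomes 0
Maximum depth reached: 3

3


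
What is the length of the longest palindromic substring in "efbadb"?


Input: "efbadb"
Checking substrings for palindromes:
  No multi-char palindromic substrings found
Longest palindromic substring: "e" with length 1

1


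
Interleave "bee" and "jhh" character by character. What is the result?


Interleaving "bee" and "jhh":
  Position 0: 'b' from first, 'j' from second => "bj"
  Position 1: 'e' from first, 'h' from second => "eh"
  Position 2: 'e' from first, 'h' from second => "eh"
Result: bjeheh

bjeheh


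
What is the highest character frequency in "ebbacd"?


Input: ebbacd
Character counts:
  'a': 1
  'b': 2
  'c': 1
  'd': 1
  'e': 1
Maximum frequency: 2

2


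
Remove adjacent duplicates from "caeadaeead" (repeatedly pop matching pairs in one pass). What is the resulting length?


Input: caeadaeead
Stack-based adjacent duplicate removal:
  Read 'c': push. Stack: c
  Read 'a': push. Stack: ca
  Read 'e': push. Stack: cae
  Read 'a': push. Stack: caea
  Read 'd': push. Stack: caead
  Read 'a': push. Stack: caeada
  Read 'e': push. Stack: caeadae
  Read 'e': matches stack top 'e' => pop. Stack: caeada
  Read 'a': matches stack top 'a' => pop. Stack: caead
  Read 'd': matches stack top 'd' => pop. Stack: caea
Final stack: "caea" (length 4)

4


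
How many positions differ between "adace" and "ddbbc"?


Comparing "adace" and "ddbbc" position by position:
  Position 0: 'a' vs 'd' => DIFFER
  Position 1: 'd' vs 'd' => same
  Position 2: 'a' vs 'b' => DIFFER
  Position 3: 'c' vs 'b' => DIFFER
  Position 4: 'e' vs 'c' => DIFFER
Positions that differ: 4

4


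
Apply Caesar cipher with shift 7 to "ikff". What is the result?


Caesar cipher: shift "ikff" by 7
  'i' (pos 8) + 7 = pos 15 = 'p'
  'k' (pos 10) + 7 = pos 17 = 'r'
  'f' (pos 5) + 7 = pos 12 = 'm'
  'f' (pos 5) + 7 = pos 12 = 'm'
Result: prmm

prmm


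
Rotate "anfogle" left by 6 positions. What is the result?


Input: "anfogle", rotate left by 6
First 6 characters: "anfogl"
Remaining characters: "e"
Concatenate remaining + first: "e" + "anfogl" = "eanfogl"

eanfogl


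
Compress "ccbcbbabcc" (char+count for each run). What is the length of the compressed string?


Input: ccbcbbabcc
Runs:
  'c' x 2 => "c2"
  'b' x 1 => "b1"
  'c' x 1 => "c1"
  'b' x 2 => "b2"
  'a' x 1 => "a1"
  'b' x 1 => "b1"
  'c' x 2 => "c2"
Compressed: "c2b1c1b2a1b1c2"
Compressed length: 14

14


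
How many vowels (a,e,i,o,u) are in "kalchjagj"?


Input: kalchjagj
Checking each character:
  'k' at position 0: consonant
  'a' at position 1: vowel (running total: 1)
  'l' at position 2: consonant
  'c' at position 3: consonant
  'h' at position 4: consonant
  'j' at position 5: consonant
  'a' at position 6: vowel (running total: 2)
  'g' at position 7: consonant
  'j' at position 8: consonant
Total vowels: 2

2


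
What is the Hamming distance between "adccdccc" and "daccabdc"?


Comparing "adccdccc" and "daccabdc" position by position:
  Position 0: 'a' vs 'd' => differ
  Position 1: 'd' vs 'a' => differ
  Position 2: 'c' vs 'c' => same
  Position 3: 'c' vs 'c' => same
  Position 4: 'd' vs 'a' => differ
  Position 5: 'c' vs 'b' => differ
  Position 6: 'c' vs 'd' => differ
  Position 7: 'c' vs 'c' => same
Total differences (Hamming distance): 5

5


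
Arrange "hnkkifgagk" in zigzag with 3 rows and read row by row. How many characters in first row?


Zigzag "hnkkifgagk" into 3 rows:
Placing characters:
  'h' => row 0
  'n' => row 1
  'k' => row 2
  'k' => row 1
  'i' => row 0
  'f' => row 1
  'g' => row 2
  'a' => row 1
  'g' => row 0
  'k' => row 1
Rows:
  Row 0: "hig"
  Row 1: "nkfak"
  Row 2: "kg"
First row length: 3

3


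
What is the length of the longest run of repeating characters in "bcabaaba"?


Input: "bcabaaba"
Scanning for longest run:
  Position 1 ('c'): new char, reset run to 1
  Position 2 ('a'): new char, reset run to 1
  Position 3 ('b'): new char, reset run to 1
  Position 4 ('a'): new char, reset run to 1
  Position 5 ('a'): continues run of 'a', length=2
  Position 6 ('b'): new char, reset run to 1
  Position 7 ('a'): new char, reset run to 1
Longest run: 'a' with length 2

2


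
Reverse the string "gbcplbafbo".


Input: gbcplbafbo
Reading characters right to left:
  Position 9: 'o'
  Position 8: 'b'
  Position 7: 'f'
  Position 6: 'a'
  Position 5: 'b'
  Position 4: 'l'
  Position 3: 'p'
  Position 2: 'c'
  Position 1: 'b'
  Position 0: 'g'
Reversed: obfablpcbg

obfablpcbg


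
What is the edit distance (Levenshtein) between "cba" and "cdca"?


Computing edit distance: "cba" -> "cdca"
DP table:
           c    d    c    a
      0    1    2    3    4
  c   1    0    1    2    3
  b   2    1    1    2    3
  a   3    2    2    2    2
Edit distance = dp[3][4] = 2

2


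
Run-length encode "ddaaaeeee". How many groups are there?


Input: ddaaaeeee
Scanning for consecutive runs:
  Group 1: 'd' x 2 (positions 0-1)
  Group 2: 'a' x 3 (positions 2-4)
  Group 3: 'e' x 4 (positions 5-8)
Total groups: 3

3


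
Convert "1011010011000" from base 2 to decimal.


Input: "1011010011000" in base 2
Positional expansion:
  Digit '1' (value 1) x 2^12 = 4096
  Digit '0' (value 0) x 2^11 = 0
  Digit '1' (value 1) x 2^10 = 1024
  Digit '1' (value 1) x 2^9 = 512
  Digit '0' (value 0) x 2^8 = 0
  Digit '1' (value 1) x 2^7 = 128
  Digit '0' (value 0) x 2^6 = 0
  Digit '0' (value 0) x 2^5 = 0
  Digit '1' (value 1) x 2^4 = 16
  Digit '1' (value 1) x 2^3 = 8
  Digit '0' (value 0) x 2^2 = 0
  Digit '0' (value 0) x 2^1 = 0
  Digit '0' (value 0) x 2^0 = 0
Sum = 5784

5784


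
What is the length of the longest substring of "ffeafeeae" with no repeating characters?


Input: "ffeafeeae"
Sliding window (track last position of each char):
  Position 0 ('f'): window [0,0] length 1 -- new best
  Position 1 ('f'): repeat (last at 0), move window start to 1
  Position 1 ('f'): window [1,1] length 1
  Position 2 ('e'): window [1,2] length 2 -- new best
  Position 3 ('a'): window [1,3] length 3 -- new best
  Position 4 ('f'): repeat (last at 1), move window start to 2
  Position 4 ('f'): window [2,4] length 3
  Position 5 ('e'): repeat (last at 2), move window start to 3
  Position 5 ('e'): window [3,5] length 3
  Position 6 ('e'): repeat (last at 5), move window start to 6
  Position 6 ('e'): window [6,6] length 1
  Position 7 ('a'): window [6,7] length 2
  Position 8 ('e'): repeat (last at 6), move window start to 7
  Position 8 ('e'): window [7,8] length 2
Longest substring with no repeats: "fea" with length 3

3


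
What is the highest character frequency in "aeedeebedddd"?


Input: aeedeebedddd
Character counts:
  'a': 1
  'b': 1
  'd': 5
  'e': 5
Maximum frequency: 5

5


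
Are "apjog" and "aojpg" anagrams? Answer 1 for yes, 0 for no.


Strings: "apjog", "aojpg"
Sorted first:  agjop
Sorted second: agjop
Sorted forms match => anagrams

1


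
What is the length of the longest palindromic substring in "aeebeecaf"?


Input: "aeebeecaf"
Checking substrings for palindromes:
  [1:6] "eebee" (len 5) => palindrome
  [2:5] "ebe" (len 3) => palindrome
  [1:3] "ee" (len 2) => palindrome
  [4:6] "ee" (len 2) => palindrome
Longest palindromic substring: "eebee" with length 5

5


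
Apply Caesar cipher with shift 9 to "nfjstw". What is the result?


Caesar cipher: shift "nfjstw" by 9
  'n' (pos 13) + 9 = pos 22 = 'w'
  'f' (pos 5) + 9 = pos 14 = 'o'
  'j' (pos 9) + 9 = pos 18 = 's'
  's' (pos 18) + 9 = pos 1 = 'b'
  't' (pos 19) + 9 = pos 2 = 'c'
  'w' (pos 22) + 9 = pos 5 = 'f'
Result: wosbcf

wosbcf


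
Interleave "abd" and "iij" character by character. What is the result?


Interleaving "abd" and "iij":
  Position 0: 'a' from first, 'i' from second => "ai"
  Position 1: 'b' from first, 'i' from second => "bi"
  Position 2: 'd' from first, 'j' from second => "dj"
Result: aibidj

aibidj


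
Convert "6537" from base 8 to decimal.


Input: "6537" in base 8
Positional expansion:
  Digit '6' (value 6) x 8^3 = 3072
  Digit '5' (value 5) x 8^2 = 320
  Digit '3' (value 3) x 8^1 = 24
  Digit '7' (value 7) x 8^0 = 7
Sum = 3423

3423


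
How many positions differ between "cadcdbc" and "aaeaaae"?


Comparing "cadcdbc" and "aaeaaae" position by position:
  Position 0: 'c' vs 'a' => DIFFER
  Position 1: 'a' vs 'a' => same
  Position 2: 'd' vs 'e' => DIFFER
  Position 3: 'c' vs 'a' => DIFFER
  Position 4: 'd' vs 'a' => DIFFER
  Position 5: 'b' vs 'a' => DIFFER
  Position 6: 'c' vs 'e' => DIFFER
Positions that differ: 6

6


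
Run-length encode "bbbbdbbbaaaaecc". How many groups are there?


Input: bbbbdbbbaaaaecc
Scanning for consecutive runs:
  Group 1: 'b' x 4 (positions 0-3)
  Group 2: 'd' x 1 (positions 4-4)
  Group 3: 'b' x 3 (positions 5-7)
  Group 4: 'a' x 4 (positions 8-11)
  Group 5: 'e' x 1 (positions 12-12)
  Group 6: 'c' x 2 (positions 13-14)
Total groups: 6

6


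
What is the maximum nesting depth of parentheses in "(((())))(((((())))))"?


Input: "(((())))(((((())))))"
Tracking depth:
  Position 0 '(': depth becomes 1
  Position 1 '(': depth becomes 2
  Position 2 '(': depth becomes 3
  Position 3 '(': depth becomes 4
  Position 4 ')': depth becomes 3
  Position 5 ')': depth becomes 2
  Position 6 ')': depth becomes 1
  Position 7 ')': depth becomes 0
  Position 8 '(': depth becomes 1
  Position 9 '(': depth becomes 2
  Position 10 '(': depth becomes 3
  Position 11 '(': depth becomes 4
  Position 12 '(': depth becomes 5
  Position 13 '(': depth becomes 6
  Position 14 ')': depth becomes 5
  Position 15 ')': depth becomes 4
  Position 16 ')': depth becomes 3
  Position 17 ')': depth becomes 2
  Position 18 ')': depth becomes 1
  Position 19 ')': depth becomes 0
Maximum depth reached: 6

6


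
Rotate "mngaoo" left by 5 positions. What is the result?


Input: "mngaoo", rotate left by 5
First 5 characters: "mngao"
Remaining characters: "o"
Concatenate remaining + first: "o" + "mngao" = "omngao"

omngao


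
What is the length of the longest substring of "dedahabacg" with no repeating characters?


Input: "dedahabacg"
Sliding window (track last position of each char):
  Position 0 ('d'): window [0,0] length 1 -- new best
  Position 1 ('e'): window [0,1] length 2 -- new best
  Position 2 ('d'): repeat (last at 0), move window start to 1
  Position 2 ('d'): window [1,2] length 2
  Position 3 ('a'): window [1,3] length 3 -- new best
  Position 4 ('h'): window [1,4] length 4 -- new best
  Position 5 ('a'): repeat (last at 3), move window start to 4
  Position 5 ('a'): window [4,5] length 2
  Position 6 ('b'): window [4,6] length 3
  Position 7 ('a'): repeat (last at 5), move window start to 6
  Position 7 ('a'): window [6,7] length 2
  Position 8 ('c'): window [6,8] length 3
  Position 9 ('g'): window [6,9] length 4
Longest substring with no repeats: "edah" with length 4

4


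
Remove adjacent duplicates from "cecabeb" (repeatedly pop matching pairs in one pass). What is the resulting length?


Input: cecabeb
Stack-based adjacent duplicate removal:
  Read 'c': push. Stack: c
  Read 'e': push. Stack: ce
  Read 'c': push. Stack: cec
  Read 'a': push. Stack: ceca
  Read 'b': push. Stack: cecab
  Read 'e': push. Stack: cecabe
  Read 'b': push. Stack: cecabeb
Final stack: "cecabeb" (length 7)

7


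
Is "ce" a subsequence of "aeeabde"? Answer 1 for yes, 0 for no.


Check if "ce" is a subsequence of "aeeabde"
Greedy scan:
  Position 0 ('a'): no match needed
  Position 1 ('e'): no match needed
  Position 2 ('e'): no match needed
  Position 3 ('a'): no match needed
  Position 4 ('b'): no match needed
  Position 5 ('d'): no match needed
  Position 6 ('e'): no match needed
Only matched 0/2 characters => not a subsequence

0


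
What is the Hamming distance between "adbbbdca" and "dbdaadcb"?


Comparing "adbbbdca" and "dbdaadcb" position by position:
  Position 0: 'a' vs 'd' => differ
  Position 1: 'd' vs 'b' => differ
  Position 2: 'b' vs 'd' => differ
  Position 3: 'b' vs 'a' => differ
  Position 4: 'b' vs 'a' => differ
  Position 5: 'd' vs 'd' => same
  Position 6: 'c' vs 'c' => same
  Position 7: 'a' vs 'b' => differ
Total differences (Hamming distance): 6

6


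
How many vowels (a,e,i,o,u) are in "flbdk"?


Input: flbdk
Checking each character:
  'f' at position 0: consonant
  'l' at position 1: consonant
  'b' at position 2: consonant
  'd' at position 3: consonant
  'k' at position 4: consonant
Total vowels: 0

0


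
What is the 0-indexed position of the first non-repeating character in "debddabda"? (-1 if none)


Input: debddabda
Character frequencies:
  'a': 2
  'b': 2
  'd': 4
  'e': 1
Scanning left to right for freq == 1:
  Position 0 ('d'): freq=4, skip
  Position 1 ('e'): unique! => answer = 1

1


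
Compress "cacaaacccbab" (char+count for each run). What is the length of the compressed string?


Input: cacaaacccbab
Runs:
  'c' x 1 => "c1"
  'a' x 1 => "a1"
  'c' x 1 => "c1"
  'a' x 3 => "a3"
  'c' x 3 => "c3"
  'b' x 1 => "b1"
  'a' x 1 => "a1"
  'b' x 1 => "b1"
Compressed: "c1a1c1a3c3b1a1b1"
Compressed length: 16

16


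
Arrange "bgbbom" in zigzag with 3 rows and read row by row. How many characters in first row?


Zigzag "bgbbom" into 3 rows:
Placing characters:
  'b' => row 0
  'g' => row 1
  'b' => row 2
  'b' => row 1
  'o' => row 0
  'm' => row 1
Rows:
  Row 0: "bo"
  Row 1: "gbm"
  Row 2: "b"
First row length: 2

2


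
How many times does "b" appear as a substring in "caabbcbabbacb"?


Searching for "b" in "caabbcbabbacb"
Scanning each position:
  Position 0: "c" => no
  Position 1: "a" => no
  Position 2: "a" => no
  Position 3: "b" => MATCH
  Position 4: "b" => MATCH
  Position 5: "c" => no
  Position 6: "b" => MATCH
  Position 7: "a" => no
  Position 8: "b" => MATCH
  Position 9: "b" => MATCH
  Position 10: "a" => no
  Position 11: "c" => no
  Position 12: "b" => MATCH
Total occurrences: 6

6


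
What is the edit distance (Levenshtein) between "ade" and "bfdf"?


Computing edit distance: "ade" -> "bfdf"
DP table:
           b    f    d    f
      0    1    2    3    4
  a   1    1    2    3    4
  d   2    2    2    2    3
  e   3    3    3    3    3
Edit distance = dp[3][4] = 3

3


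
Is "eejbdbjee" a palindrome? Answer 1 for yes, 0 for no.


Input: eejbdbjee
Reversed: eejbdbjee
  Compare pos 0 ('e') with pos 8 ('e'): match
  Compare pos 1 ('e') with pos 7 ('e'): match
  Compare pos 2 ('j') with pos 6 ('j'): match
  Compare pos 3 ('b') with pos 5 ('b'): match
Result: palindrome

1


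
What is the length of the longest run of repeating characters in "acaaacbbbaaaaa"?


Input: "acaaacbbbaaaaa"
Scanning for longest run:
  Position 1 ('c'): new char, reset run to 1
  Position 2 ('a'): new char, reset run to 1
  Position 3 ('a'): continues run of 'a', length=2
  Position 4 ('a'): continues run of 'a', length=3
  Position 5 ('c'): new char, reset run to 1
  Position 6 ('b'): new char, reset run to 1
  Position 7 ('b'): continues run of 'b', length=2
  Position 8 ('b'): continues run of 'b', length=3
  Position 9 ('a'): new char, reset run to 1
  Position 10 ('a'): continues run of 'a', length=2
  Position 11 ('a'): continues run of 'a', length=3
  Position 12 ('a'): continues run of 'a', length=4
  Position 13 ('a'): continues run of 'a', length=5
Longest run: 'a' with length 5

5


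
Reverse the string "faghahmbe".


Input: faghahmbe
Reading characters right to left:
  Position 8: 'e'
  Position 7: 'b'
  Position 6: 'm'
  Position 5: 'h'
  Position 4: 'a'
  Position 3: 'h'
  Position 2: 'g'
  Position 1: 'a'
  Position 0: 'f'
Reversed: ebmhahgaf

ebmhahgaf


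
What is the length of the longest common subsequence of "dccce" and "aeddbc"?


LCS of "dccce" and "aeddbc"
DP table:
           a    e    d    d    b    c
      0    0    0    0    0    0    0
  d   0    0    0    1    1    1    1
  c   0    0    0    1    1    1    2
  c   0    0    0    1    1    1    2
  c   0    0    0    1    1    1    2
  e   0    0    1    1    1    1    2
LCS length = dp[5][6] = 2

2


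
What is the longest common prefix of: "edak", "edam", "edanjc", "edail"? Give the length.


Words: edak, edam, edanjc, edail
  Position 0: all 'e' => match
  Position 1: all 'd' => match
  Position 2: all 'a' => match
  Position 3: ('k', 'm', 'n', 'i') => mismatch, stop
LCP = "eda" (length 3)

3


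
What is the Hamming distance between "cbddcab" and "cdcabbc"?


Comparing "cbddcab" and "cdcabbc" position by position:
  Position 0: 'c' vs 'c' => same
  Position 1: 'b' vs 'd' => differ
  Position 2: 'd' vs 'c' => differ
  Position 3: 'd' vs 'a' => differ
  Position 4: 'c' vs 'b' => differ
  Position 5: 'a' vs 'b' => differ
  Position 6: 'b' vs 'c' => differ
Total differences (Hamming distance): 6

6


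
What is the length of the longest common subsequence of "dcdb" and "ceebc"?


LCS of "dcdb" and "ceebc"
DP table:
           c    e    e    b    c
      0    0    0    0    0    0
  d   0    0    0    0    0    0
  c   0    1    1    1    1    1
  d   0    1    1    1    1    1
  b   0    1    1    1    2    2
LCS length = dp[4][5] = 2

2


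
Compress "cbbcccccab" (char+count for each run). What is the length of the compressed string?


Input: cbbcccccab
Runs:
  'c' x 1 => "c1"
  'b' x 2 => "b2"
  'c' x 5 => "c5"
  'a' x 1 => "a1"
  'b' x 1 => "b1"
Compressed: "c1b2c5a1b1"
Compressed length: 10

10


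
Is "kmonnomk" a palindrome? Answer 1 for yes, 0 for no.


Input: kmonnomk
Reversed: kmonnomk
  Compare pos 0 ('k') with pos 7 ('k'): match
  Compare pos 1 ('m') with pos 6 ('m'): match
  Compare pos 2 ('o') with pos 5 ('o'): match
  Compare pos 3 ('n') with pos 4 ('n'): match
Result: palindrome

1
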